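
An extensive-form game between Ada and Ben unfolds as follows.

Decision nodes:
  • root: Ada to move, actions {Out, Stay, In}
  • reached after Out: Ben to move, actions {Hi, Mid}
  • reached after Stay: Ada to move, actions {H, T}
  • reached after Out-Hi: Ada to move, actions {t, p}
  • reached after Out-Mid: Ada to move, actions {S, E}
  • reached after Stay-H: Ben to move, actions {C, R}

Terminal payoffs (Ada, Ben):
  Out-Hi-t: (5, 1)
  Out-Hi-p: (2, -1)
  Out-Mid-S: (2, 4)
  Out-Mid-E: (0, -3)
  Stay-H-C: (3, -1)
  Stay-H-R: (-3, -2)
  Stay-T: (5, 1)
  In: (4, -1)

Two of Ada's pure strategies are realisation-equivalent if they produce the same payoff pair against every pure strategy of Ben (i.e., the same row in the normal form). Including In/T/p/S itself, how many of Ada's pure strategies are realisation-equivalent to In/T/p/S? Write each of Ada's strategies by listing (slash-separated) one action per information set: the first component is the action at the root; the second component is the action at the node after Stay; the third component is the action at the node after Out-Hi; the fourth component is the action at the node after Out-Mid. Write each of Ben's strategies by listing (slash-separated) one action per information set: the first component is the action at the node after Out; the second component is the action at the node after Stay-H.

8

Row for In/T/p/S (columns Hi/C, Hi/R, Mid/C, Mid/R): (4,-1) (4,-1) (4,-1) (4,-1).
Under In/T/p/S, Ada's choice at the node after Stay and at the node after Out-Hi and at the node after Out-Mid can never be reached regardless of what Ben does, so varying those choices leaves every outcome unchanged.
Holding the reachable choices fixed and varying the unreachable ones freely already gives 2 × 2 × 2 = 8 equivalent strategies.
No other strategy reproduces this row, so those 8 are the full class: In/H/t/S, In/H/t/E, In/H/p/S, In/H/p/E, In/T/t/S, In/T/t/E, In/T/p/S, In/T/p/E.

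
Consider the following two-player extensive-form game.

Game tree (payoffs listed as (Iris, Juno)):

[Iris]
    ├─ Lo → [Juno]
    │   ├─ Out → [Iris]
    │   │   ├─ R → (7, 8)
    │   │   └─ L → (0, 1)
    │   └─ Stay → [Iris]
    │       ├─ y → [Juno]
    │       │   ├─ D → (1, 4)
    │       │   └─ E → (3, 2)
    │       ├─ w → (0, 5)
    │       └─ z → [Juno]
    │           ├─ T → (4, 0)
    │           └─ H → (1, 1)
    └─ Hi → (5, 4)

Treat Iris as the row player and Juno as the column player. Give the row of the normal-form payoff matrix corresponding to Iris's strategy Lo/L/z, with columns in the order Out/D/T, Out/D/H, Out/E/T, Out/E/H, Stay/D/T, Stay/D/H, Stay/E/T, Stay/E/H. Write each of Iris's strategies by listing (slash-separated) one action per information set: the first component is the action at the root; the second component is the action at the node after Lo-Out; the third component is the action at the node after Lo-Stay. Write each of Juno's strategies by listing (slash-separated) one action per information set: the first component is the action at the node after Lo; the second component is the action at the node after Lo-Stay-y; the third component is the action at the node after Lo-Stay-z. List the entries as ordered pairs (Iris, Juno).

vs Out/D/T: Iris plays Lo → Juno plays Out at [Lo] → Iris plays L at [Lo-Out] → (0, 1)
vs Out/D/H: Iris plays Lo → Juno plays Out at [Lo] → Iris plays L at [Lo-Out] → (0, 1)
vs Out/E/T: Iris plays Lo → Juno plays Out at [Lo] → Iris plays L at [Lo-Out] → (0, 1)
vs Out/E/H: Iris plays Lo → Juno plays Out at [Lo] → Iris plays L at [Lo-Out] → (0, 1)
vs Stay/D/T: Iris plays Lo → Juno plays Stay at [Lo] → Iris plays z at [Lo-Stay] → Juno plays T at [Lo-Stay-z] → (4, 0)
vs Stay/D/H: Iris plays Lo → Juno plays Stay at [Lo] → Iris plays z at [Lo-Stay] → Juno plays H at [Lo-Stay-z] → (1, 1)
vs Stay/E/T: Iris plays Lo → Juno plays Stay at [Lo] → Iris plays z at [Lo-Stay] → Juno plays T at [Lo-Stay-z] → (4, 0)
vs Stay/E/H: Iris plays Lo → Juno plays Stay at [Lo] → Iris plays z at [Lo-Stay] → Juno plays H at [Lo-Stay-z] → (1, 1)

(0,1) (0,1) (0,1) (0,1) (4,0) (1,1) (4,0) (1,1)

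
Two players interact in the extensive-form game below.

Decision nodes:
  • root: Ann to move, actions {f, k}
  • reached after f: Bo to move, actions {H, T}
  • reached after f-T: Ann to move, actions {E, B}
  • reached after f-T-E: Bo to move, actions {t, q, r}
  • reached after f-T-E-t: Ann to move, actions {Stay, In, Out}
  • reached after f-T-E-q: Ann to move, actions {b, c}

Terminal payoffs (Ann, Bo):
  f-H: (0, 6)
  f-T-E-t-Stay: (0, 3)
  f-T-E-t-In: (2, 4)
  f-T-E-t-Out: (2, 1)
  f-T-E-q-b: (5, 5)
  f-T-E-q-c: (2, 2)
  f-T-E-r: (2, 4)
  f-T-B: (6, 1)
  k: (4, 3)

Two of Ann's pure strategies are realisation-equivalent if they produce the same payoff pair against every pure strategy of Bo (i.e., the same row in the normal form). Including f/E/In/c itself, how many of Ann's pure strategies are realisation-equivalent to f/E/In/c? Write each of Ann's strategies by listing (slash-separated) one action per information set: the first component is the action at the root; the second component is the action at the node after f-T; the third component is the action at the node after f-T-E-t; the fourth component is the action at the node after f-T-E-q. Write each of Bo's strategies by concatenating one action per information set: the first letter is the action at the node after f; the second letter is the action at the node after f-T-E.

1

Row for f/E/In/c (columns Ht, Hq, Hr, Tt, Tq, Tr): (0,6) (0,6) (0,6) (2,4) (2,2) (2,4).
Every one of Ann's information sets is on the play path for some reply by Bo when Ann follows f/E/In/c.
Changing the action at any of them therefore changes at least one column, so only f/E/In/c itself gives this row.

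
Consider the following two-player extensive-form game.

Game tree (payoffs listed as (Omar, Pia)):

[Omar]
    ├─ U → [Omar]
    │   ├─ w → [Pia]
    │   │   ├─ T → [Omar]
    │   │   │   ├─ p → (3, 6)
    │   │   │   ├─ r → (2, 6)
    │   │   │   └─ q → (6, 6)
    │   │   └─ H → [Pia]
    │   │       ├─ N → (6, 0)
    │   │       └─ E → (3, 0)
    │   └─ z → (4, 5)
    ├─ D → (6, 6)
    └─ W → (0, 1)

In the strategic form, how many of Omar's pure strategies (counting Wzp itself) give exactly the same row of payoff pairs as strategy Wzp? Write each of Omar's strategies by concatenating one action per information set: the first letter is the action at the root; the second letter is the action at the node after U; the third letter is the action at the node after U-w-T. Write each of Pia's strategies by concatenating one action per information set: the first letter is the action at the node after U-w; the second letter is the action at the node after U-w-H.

Row for Wzp (columns TN, TE, HN, HE): (0,1) (0,1) (0,1) (0,1).
Under Wzp, Omar's choice at the node after U and at the node after U-w-T can never be reached regardless of what Pia does, so varying those choices leaves every outcome unchanged.
Holding the reachable choices fixed and varying the unreachable ones freely already gives 2 × 3 = 6 equivalent strategies.
No other strategy reproduces this row, so those 6 are the full class: Wwp, Wwr, Wwq, Wzp, Wzr, Wzq.

6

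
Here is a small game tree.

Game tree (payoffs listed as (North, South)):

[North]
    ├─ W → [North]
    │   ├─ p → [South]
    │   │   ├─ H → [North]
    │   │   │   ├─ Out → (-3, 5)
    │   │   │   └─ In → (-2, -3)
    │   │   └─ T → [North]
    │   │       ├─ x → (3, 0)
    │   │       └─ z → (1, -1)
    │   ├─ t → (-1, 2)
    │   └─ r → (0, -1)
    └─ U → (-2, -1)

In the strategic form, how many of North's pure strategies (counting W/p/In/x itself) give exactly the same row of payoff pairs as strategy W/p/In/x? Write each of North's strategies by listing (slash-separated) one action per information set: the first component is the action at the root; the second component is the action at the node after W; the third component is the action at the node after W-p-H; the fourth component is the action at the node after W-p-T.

Row for W/p/In/x (columns H, T): (-2,-3) (3,0).
Every one of North's information sets is on the play path for some reply by South when North follows W/p/In/x.
Changing the action at any of them therefore changes at least one column, so only W/p/In/x itself gives this row.

1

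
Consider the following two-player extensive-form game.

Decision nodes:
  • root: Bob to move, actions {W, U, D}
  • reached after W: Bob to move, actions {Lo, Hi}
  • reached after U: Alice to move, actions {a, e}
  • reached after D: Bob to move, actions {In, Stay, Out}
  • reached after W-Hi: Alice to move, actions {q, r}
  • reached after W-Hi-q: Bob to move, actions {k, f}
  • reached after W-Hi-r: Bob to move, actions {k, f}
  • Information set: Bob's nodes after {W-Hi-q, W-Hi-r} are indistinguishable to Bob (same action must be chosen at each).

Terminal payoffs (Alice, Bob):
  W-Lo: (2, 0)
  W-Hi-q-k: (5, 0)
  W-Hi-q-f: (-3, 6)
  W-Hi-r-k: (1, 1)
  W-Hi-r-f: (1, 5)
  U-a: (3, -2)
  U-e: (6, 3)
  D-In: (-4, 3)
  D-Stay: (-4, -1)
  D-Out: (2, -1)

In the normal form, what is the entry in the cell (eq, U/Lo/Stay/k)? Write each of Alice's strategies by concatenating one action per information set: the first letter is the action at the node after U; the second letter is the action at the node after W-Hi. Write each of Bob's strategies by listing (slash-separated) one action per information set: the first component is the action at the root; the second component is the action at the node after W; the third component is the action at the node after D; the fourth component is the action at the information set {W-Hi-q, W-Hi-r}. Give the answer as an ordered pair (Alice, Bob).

Trace the play path from the root:
  Bob plays U
  Alice plays e at [U]
→ terminal payoff (6, 3).
(Alice's choice at the node after W-Hi is never reached on this path, so it doesn't affect the outcome.)

(6, 3)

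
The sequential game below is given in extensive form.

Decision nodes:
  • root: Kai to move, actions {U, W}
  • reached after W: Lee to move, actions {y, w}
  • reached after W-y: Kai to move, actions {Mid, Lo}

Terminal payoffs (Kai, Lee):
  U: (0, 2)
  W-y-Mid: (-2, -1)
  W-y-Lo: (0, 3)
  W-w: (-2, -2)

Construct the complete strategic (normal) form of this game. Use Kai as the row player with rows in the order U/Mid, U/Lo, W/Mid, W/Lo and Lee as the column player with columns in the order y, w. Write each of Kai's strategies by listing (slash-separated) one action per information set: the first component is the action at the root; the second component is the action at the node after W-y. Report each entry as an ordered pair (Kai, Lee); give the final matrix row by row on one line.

             y        w
U/Mid    (0,2)    (0,2)
 U/Lo    (0,2)    (0,2)
W/Mid  (-2,-1)  (-2,-2)
 W/Lo    (0,3)  (-2,-2)

U/Mid: (0,2) (0,2) | U/Lo: (0,2) (0,2) | W/Mid: (-2,-1) (-2,-2) | W/Lo: (0,3) (-2,-2)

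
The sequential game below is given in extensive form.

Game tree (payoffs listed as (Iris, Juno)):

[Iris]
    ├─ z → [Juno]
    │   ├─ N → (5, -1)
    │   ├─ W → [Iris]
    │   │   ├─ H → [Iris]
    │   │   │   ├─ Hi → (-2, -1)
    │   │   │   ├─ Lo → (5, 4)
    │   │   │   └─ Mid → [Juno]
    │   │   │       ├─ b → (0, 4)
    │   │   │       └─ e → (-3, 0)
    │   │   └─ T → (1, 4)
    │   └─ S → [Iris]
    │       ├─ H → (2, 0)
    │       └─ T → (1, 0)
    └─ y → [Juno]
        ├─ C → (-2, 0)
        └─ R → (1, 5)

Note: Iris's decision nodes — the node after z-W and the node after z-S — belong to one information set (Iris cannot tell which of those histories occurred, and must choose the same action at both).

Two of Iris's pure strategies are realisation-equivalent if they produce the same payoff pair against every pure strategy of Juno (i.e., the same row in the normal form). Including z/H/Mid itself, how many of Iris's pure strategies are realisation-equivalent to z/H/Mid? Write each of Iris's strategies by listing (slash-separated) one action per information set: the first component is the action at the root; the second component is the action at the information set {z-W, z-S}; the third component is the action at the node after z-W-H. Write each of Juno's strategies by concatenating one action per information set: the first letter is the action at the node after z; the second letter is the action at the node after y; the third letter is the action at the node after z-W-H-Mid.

1

Row for z/H/Mid (columns NCb, NCe, NRb, NRe, WCb, WCe, WRb, WRe, SCb, SCe, SRb, SRe): (5,-1) (5,-1) (5,-1) (5,-1) (0,4) (-3,0) (0,4) (-3,0) (2,0) (2,0) (2,0) (2,0).
Every one of Iris's information sets is on the play path for some reply by Juno when Iris follows z/H/Mid.
Changing the action at any of them therefore changes at least one column, so only z/H/Mid itself gives this row.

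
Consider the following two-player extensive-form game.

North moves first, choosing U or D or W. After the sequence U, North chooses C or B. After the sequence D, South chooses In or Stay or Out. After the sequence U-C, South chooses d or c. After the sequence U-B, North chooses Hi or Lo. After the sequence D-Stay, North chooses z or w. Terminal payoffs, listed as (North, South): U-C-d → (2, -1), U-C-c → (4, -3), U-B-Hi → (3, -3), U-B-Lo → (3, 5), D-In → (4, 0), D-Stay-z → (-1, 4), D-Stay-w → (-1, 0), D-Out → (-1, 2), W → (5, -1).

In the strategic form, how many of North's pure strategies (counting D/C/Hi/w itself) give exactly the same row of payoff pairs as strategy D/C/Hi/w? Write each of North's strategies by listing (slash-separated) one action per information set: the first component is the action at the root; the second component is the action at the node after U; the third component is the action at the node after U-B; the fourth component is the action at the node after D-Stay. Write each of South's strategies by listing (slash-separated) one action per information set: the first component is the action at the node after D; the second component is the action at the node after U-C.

Row for D/C/Hi/w (columns In/d, In/c, Stay/d, Stay/c, Out/d, Out/c): (4,0) (4,0) (-1,0) (-1,0) (-1,2) (-1,2).
Under D/C/Hi/w, North's choice at the node after U and at the node after U-B can never be reached regardless of what South does, so varying those choices leaves every outcome unchanged.
Holding the reachable choices fixed and varying the unreachable ones freely already gives 2 × 2 = 4 equivalent strategies.
No other strategy reproduces this row, so those 4 are the full class: D/C/Hi/w, D/C/Lo/w, D/B/Hi/w, D/B/Lo/w.

4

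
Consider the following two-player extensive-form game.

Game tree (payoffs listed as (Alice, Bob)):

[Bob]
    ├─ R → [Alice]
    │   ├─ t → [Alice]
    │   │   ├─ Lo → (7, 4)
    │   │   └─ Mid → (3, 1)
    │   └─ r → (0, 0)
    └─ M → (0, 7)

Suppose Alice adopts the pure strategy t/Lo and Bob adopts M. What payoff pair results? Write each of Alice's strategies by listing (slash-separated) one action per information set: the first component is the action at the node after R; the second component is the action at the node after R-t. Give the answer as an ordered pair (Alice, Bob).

(0, 7)

Trace the play path from the root:
  Bob plays M
→ terminal payoff (0, 7).
(Alice's choice at the node after R is never reached on this path, so it doesn't affect the outcome.)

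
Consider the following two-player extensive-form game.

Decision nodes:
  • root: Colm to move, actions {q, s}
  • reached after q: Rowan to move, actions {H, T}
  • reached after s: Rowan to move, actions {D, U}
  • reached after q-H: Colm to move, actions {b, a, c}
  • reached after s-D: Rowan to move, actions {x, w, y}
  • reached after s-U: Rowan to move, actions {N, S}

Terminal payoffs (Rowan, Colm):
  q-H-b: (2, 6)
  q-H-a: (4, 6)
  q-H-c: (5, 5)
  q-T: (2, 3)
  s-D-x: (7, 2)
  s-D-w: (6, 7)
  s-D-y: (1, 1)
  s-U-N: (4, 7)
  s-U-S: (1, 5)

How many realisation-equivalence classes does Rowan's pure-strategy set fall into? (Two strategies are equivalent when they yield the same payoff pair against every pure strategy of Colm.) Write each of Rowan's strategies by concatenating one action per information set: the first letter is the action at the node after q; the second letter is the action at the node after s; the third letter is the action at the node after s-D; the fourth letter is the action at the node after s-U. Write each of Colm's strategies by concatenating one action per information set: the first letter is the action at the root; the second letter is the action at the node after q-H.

10

Rowan has 24 pure strategies: HDxN, HDxS, HDwN, HDwS, HDyN, HDyS, HUxN, HUxS, HUwN, HUwS, HUyN, HUyS, TDxN, TDxS, TDwN, TDwS, TDyN, TDyS, TUxN, TUxS, TUwN, TUwS, TUyN, TUyS. Columns: qb, qa, qc, sb, sa, sc.
{HDxN, HDxS} → row (2,6) (4,6) (5,5) (7,2) (7,2) (7,2)
{HDwN, HDwS} → row (2,6) (4,6) (5,5) (6,7) (6,7) (6,7)
{HDyN, HDyS} → row (2,6) (4,6) (5,5) (1,1) (1,1) (1,1)
{HUxN, HUwN, HUyN} → row (2,6) (4,6) (5,5) (4,7) (4,7) (4,7)
{HUxS, HUwS, HUyS} → row (2,6) (4,6) (5,5) (1,5) (1,5) (1,5)
{TDxN, TDxS} → row (2,3) (2,3) (2,3) (7,2) (7,2) (7,2)
{TDwN, TDwS} → row (2,3) (2,3) (2,3) (6,7) (6,7) (6,7)
{TDyN, TDyS} → row (2,3) (2,3) (2,3) (1,1) (1,1) (1,1)
{TUxN, TUwN, TUyN} → row (2,3) (2,3) (2,3) (4,7) (4,7) (4,7)
{TUxS, TUwS, TUyS} → row (2,3) (2,3) (2,3) (1,5) (1,5) (1,5)
That's 10 distinct rows out of 24 strategies.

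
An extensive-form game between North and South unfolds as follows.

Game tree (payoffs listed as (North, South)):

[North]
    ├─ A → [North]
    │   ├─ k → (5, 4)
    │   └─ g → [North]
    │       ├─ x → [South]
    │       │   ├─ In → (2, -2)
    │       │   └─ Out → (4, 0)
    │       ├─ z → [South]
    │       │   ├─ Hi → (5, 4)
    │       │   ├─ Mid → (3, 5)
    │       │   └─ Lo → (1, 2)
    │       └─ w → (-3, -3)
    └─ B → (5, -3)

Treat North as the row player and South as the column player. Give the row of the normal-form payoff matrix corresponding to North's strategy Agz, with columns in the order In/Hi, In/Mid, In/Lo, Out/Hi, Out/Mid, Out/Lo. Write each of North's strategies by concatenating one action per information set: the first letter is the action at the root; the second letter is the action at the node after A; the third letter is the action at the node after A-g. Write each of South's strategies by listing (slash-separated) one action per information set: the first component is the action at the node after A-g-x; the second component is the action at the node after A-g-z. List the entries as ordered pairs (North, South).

vs In/Hi: North plays A → North plays g at [A] → North plays z at [A-g] → South plays Hi at [A-g-z] → (5, 4)
vs In/Mid: North plays A → North plays g at [A] → North plays z at [A-g] → South plays Mid at [A-g-z] → (3, 5)
vs In/Lo: North plays A → North plays g at [A] → North plays z at [A-g] → South plays Lo at [A-g-z] → (1, 2)
vs Out/Hi: North plays A → North plays g at [A] → North plays z at [A-g] → South plays Hi at [A-g-z] → (5, 4)
vs Out/Mid: North plays A → North plays g at [A] → North plays z at [A-g] → South plays Mid at [A-g-z] → (3, 5)
vs Out/Lo: North plays A → North plays g at [A] → North plays z at [A-g] → South plays Lo at [A-g-z] → (1, 2)

(5,4) (3,5) (1,2) (5,4) (3,5) (1,2)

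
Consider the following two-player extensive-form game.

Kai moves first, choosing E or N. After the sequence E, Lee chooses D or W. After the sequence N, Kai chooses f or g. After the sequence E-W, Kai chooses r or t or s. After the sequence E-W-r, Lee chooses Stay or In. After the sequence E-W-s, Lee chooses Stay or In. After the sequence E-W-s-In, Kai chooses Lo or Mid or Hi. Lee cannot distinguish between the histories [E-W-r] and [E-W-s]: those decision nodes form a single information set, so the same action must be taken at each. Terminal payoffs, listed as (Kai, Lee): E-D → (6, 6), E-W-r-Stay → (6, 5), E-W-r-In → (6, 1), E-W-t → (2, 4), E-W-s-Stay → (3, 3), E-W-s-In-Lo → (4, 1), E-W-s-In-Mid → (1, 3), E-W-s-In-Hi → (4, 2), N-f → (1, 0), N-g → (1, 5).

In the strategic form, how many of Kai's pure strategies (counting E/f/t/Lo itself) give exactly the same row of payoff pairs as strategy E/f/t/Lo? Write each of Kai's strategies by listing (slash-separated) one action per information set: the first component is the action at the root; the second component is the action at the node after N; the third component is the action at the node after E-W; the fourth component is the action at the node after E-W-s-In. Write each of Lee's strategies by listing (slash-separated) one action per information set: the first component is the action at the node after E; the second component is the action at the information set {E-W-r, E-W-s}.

Row for E/f/t/Lo (columns D/Stay, D/In, W/Stay, W/In): (6,6) (6,6) (2,4) (2,4).
Under E/f/t/Lo, Kai's choice at the node after N and at the node after E-W-s-In can never be reached regardless of what Lee does, so varying those choices leaves every outcome unchanged.
Holding the reachable choices fixed and varying the unreachable ones freely already gives 2 × 3 = 6 equivalent strategies.
No other strategy reproduces this row, so those 6 are the full class: E/f/t/Lo, E/f/t/Mid, E/f/t/Hi, E/g/t/Lo, E/g/t/Mid, E/g/t/Hi.

6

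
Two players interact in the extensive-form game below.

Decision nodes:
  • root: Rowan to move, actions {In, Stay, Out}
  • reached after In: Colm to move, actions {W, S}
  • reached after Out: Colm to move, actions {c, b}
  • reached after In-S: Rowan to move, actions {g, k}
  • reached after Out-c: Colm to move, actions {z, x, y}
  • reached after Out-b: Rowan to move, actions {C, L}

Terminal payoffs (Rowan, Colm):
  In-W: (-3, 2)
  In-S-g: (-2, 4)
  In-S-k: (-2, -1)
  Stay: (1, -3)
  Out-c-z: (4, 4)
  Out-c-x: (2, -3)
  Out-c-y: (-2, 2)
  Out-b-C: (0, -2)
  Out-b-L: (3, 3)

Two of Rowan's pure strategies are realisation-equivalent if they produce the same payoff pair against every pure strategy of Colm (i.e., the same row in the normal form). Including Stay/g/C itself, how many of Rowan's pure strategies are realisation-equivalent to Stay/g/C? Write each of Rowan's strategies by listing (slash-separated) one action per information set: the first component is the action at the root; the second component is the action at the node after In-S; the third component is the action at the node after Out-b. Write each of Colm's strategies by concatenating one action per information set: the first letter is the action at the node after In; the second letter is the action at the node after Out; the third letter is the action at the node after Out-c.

4

Row for Stay/g/C (columns Wcz, Wcx, Wcy, Wbz, Wbx, Wby, Scz, Scx, Scy, Sbz, Sbx, Sby): (1,-3) (1,-3) (1,-3) (1,-3) (1,-3) (1,-3) (1,-3) (1,-3) (1,-3) (1,-3) (1,-3) (1,-3).
Under Stay/g/C, Rowan's choice at the node after In-S and at the node after Out-b can never be reached regardless of what Colm does, so varying those choices leaves every outcome unchanged.
Holding the reachable choices fixed and varying the unreachable ones freely already gives 2 × 2 = 4 equivalent strategies.
No other strategy reproduces this row, so those 4 are the full class: Stay/g/C, Stay/g/L, Stay/k/C, Stay/k/L.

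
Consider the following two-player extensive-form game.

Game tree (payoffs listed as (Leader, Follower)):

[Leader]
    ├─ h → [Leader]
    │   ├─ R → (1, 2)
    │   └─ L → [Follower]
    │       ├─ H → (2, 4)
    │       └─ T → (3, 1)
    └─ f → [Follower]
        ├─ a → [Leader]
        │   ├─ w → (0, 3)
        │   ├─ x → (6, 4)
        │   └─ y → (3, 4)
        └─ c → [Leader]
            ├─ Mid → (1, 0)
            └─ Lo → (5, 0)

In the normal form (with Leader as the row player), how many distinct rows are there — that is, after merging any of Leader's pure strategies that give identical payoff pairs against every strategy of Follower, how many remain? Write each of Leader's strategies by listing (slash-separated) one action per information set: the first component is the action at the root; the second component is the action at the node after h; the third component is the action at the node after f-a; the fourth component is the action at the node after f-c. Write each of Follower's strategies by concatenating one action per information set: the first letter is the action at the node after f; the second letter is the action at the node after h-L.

8

Leader has 24 pure strategies: h/R/w/Mid, h/R/w/Lo, h/R/x/Mid, h/R/x/Lo, h/R/y/Mid, h/R/y/Lo, h/L/w/Mid, h/L/w/Lo, h/L/x/Mid, h/L/x/Lo, h/L/y/Mid, h/L/y/Lo, f/R/w/Mid, f/R/w/Lo, f/R/x/Mid, f/R/x/Lo, f/R/y/Mid, f/R/y/Lo, f/L/w/Mid, f/L/w/Lo, f/L/x/Mid, f/L/x/Lo, f/L/y/Mid, f/L/y/Lo. Columns: aH, aT, cH, cT.
{h/R/w/Mid, h/R/w/Lo, h/R/x/Mid, h/R/x/Lo, h/R/y/Mid, h/R/y/Lo} → row (1,2) (1,2) (1,2) (1,2)
{h/L/w/Mid, h/L/w/Lo, h/L/x/Mid, h/L/x/Lo, h/L/y/Mid, h/L/y/Lo} → row (2,4) (3,1) (2,4) (3,1)
{f/R/w/Mid, f/L/w/Mid} → row (0,3) (0,3) (1,0) (1,0)
{f/R/w/Lo, f/L/w/Lo} → row (0,3) (0,3) (5,0) (5,0)
{f/R/x/Mid, f/L/x/Mid} → row (6,4) (6,4) (1,0) (1,0)
{f/R/x/Lo, f/L/x/Lo} → row (6,4) (6,4) (5,0) (5,0)
{f/R/y/Mid, f/L/y/Mid} → row (3,4) (3,4) (1,0) (1,0)
{f/R/y/Lo, f/L/y/Lo} → row (3,4) (3,4) (5,0) (5,0)
That's 8 distinct rows out of 24 strategies.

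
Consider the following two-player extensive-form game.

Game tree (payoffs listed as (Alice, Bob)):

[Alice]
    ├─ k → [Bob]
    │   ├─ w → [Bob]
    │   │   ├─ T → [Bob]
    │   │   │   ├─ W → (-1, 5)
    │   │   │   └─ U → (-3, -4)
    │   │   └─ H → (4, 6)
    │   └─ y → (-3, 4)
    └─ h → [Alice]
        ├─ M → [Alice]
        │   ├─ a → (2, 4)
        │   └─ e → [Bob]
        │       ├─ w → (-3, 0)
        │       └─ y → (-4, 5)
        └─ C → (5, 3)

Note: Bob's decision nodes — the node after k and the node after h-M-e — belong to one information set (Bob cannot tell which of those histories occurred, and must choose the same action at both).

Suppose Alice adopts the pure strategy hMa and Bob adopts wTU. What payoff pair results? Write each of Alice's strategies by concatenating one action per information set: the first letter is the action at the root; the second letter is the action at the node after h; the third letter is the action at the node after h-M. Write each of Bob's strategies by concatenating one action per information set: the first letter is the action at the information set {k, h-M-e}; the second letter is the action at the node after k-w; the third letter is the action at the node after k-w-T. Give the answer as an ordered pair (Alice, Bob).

(2, 4)

Trace the play path from the root:
  Alice plays h
  Alice plays M at [h]
  Alice plays a at [h-M]
→ terminal payoff (2, 4).
(Bob's choice at the information set {k, h-M-e} is never reached on this path, so it doesn't affect the outcome.)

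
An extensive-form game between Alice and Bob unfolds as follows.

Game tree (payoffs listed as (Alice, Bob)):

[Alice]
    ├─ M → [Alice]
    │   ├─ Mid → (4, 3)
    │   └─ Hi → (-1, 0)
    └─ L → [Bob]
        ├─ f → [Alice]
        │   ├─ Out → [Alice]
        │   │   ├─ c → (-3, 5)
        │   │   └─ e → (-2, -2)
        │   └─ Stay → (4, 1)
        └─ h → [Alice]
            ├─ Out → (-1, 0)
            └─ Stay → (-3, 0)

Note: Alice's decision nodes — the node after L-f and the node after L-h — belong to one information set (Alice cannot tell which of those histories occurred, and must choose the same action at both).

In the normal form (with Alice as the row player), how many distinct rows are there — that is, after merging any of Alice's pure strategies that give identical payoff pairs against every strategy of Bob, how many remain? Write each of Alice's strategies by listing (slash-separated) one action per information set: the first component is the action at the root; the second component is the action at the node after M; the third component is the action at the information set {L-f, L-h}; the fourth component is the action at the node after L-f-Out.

Alice has 16 pure strategies: M/Mid/Out/c, M/Mid/Out/e, M/Mid/Stay/c, M/Mid/Stay/e, M/Hi/Out/c, M/Hi/Out/e, M/Hi/Stay/c, M/Hi/Stay/e, L/Mid/Out/c, L/Mid/Out/e, L/Mid/Stay/c, L/Mid/Stay/e, L/Hi/Out/c, L/Hi/Out/e, L/Hi/Stay/c, L/Hi/Stay/e. Columns: f, h.
{M/Mid/Out/c, M/Mid/Out/e, M/Mid/Stay/c, M/Mid/Stay/e} → row (4,3) (4,3)
{M/Hi/Out/c, M/Hi/Out/e, M/Hi/Stay/c, M/Hi/Stay/e} → row (-1,0) (-1,0)
{L/Mid/Out/c, L/Hi/Out/c} → row (-3,5) (-1,0)
{L/Mid/Out/e, L/Hi/Out/e} → row (-2,-2) (-1,0)
{L/Mid/Stay/c, L/Mid/Stay/e, L/Hi/Stay/c, L/Hi/Stay/e} → row (4,1) (-3,0)
That's 5 distinct rows out of 16 strategies.

5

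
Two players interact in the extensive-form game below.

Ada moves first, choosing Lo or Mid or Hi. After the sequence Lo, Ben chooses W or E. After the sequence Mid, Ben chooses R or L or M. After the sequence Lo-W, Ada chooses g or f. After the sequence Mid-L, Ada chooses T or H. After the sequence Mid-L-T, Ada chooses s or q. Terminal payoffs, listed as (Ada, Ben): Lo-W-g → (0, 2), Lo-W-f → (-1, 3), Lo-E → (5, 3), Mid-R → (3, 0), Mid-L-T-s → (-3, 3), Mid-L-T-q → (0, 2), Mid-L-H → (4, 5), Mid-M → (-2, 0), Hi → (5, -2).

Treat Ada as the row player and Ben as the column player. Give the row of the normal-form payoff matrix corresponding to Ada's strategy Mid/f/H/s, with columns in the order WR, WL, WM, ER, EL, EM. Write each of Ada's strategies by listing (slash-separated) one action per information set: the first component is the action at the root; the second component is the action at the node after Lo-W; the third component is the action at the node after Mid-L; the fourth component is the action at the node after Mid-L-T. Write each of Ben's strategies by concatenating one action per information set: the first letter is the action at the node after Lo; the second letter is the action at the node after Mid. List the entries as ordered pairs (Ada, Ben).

vs WR: Ada plays Mid → Ben plays R at [Mid] → (3, 0)
vs WL: Ada plays Mid → Ben plays L at [Mid] → Ada plays H at [Mid-L] → (4, 5)
vs WM: Ada plays Mid → Ben plays M at [Mid] → (-2, 0)
vs ER: Ada plays Mid → Ben plays R at [Mid] → (3, 0)
vs EL: Ada plays Mid → Ben plays L at [Mid] → Ada plays H at [Mid-L] → (4, 5)
vs EM: Ada plays Mid → Ben plays M at [Mid] → (-2, 0)

(3,0) (4,5) (-2,0) (3,0) (4,5) (-2,0)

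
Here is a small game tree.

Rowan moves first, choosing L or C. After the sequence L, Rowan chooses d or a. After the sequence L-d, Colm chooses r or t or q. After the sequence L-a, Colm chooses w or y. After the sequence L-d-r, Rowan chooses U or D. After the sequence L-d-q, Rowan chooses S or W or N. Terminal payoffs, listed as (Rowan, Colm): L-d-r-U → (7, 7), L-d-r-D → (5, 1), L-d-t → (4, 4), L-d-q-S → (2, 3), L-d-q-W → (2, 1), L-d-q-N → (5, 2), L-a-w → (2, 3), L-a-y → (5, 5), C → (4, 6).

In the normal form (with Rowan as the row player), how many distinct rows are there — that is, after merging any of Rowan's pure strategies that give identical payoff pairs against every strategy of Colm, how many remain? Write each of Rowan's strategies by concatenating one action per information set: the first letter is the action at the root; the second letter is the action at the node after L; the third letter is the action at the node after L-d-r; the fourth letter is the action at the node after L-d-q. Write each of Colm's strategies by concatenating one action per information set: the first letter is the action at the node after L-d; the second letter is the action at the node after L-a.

8

Rowan has 24 pure strategies: LdUS, LdUW, LdUN, LdDS, LdDW, LdDN, LaUS, LaUW, LaUN, LaDS, LaDW, LaDN, CdUS, CdUW, CdUN, CdDS, CdDW, CdDN, CaUS, CaUW, CaUN, CaDS, CaDW, CaDN. Columns: rw, ry, tw, ty, qw, qy.
{LdUS} → row (7,7) (7,7) (4,4) (4,4) (2,3) (2,3)
{LdUW} → row (7,7) (7,7) (4,4) (4,4) (2,1) (2,1)
{LdUN} → row (7,7) (7,7) (4,4) (4,4) (5,2) (5,2)
{LdDS} → row (5,1) (5,1) (4,4) (4,4) (2,3) (2,3)
{LdDW} → row (5,1) (5,1) (4,4) (4,4) (2,1) (2,1)
{LdDN} → row (5,1) (5,1) (4,4) (4,4) (5,2) (5,2)
{LaUS, LaUW, LaUN, LaDS, LaDW, LaDN} → row (2,3) (5,5) (2,3) (5,5) (2,3) (5,5)
{CdUS, CdUW, CdUN, CdDS, CdDW, CdDN, CaUS, CaUW, CaUN, CaDS, CaDW, CaDN} → row (4,6) (4,6) (4,6) (4,6) (4,6) (4,6)
That's 8 distinct rows out of 24 strategies.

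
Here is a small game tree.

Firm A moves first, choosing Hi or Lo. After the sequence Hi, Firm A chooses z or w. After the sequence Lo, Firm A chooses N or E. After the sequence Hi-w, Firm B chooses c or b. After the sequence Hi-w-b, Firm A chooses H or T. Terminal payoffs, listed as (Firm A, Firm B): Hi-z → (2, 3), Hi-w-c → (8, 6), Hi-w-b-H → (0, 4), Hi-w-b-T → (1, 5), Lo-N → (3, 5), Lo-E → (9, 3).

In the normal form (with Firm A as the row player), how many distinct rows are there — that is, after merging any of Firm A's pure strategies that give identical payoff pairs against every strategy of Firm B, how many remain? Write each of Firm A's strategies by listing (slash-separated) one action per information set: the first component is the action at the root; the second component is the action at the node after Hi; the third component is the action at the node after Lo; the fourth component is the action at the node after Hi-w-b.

5

Firm A has 16 pure strategies: Hi/z/N/H, Hi/z/N/T, Hi/z/E/H, Hi/z/E/T, Hi/w/N/H, Hi/w/N/T, Hi/w/E/H, Hi/w/E/T, Lo/z/N/H, Lo/z/N/T, Lo/z/E/H, Lo/z/E/T, Lo/w/N/H, Lo/w/N/T, Lo/w/E/H, Lo/w/E/T. Columns: c, b.
{Hi/z/N/H, Hi/z/N/T, Hi/z/E/H, Hi/z/E/T} → row (2,3) (2,3)
{Hi/w/N/H, Hi/w/E/H} → row (8,6) (0,4)
{Hi/w/N/T, Hi/w/E/T} → row (8,6) (1,5)
{Lo/z/N/H, Lo/z/N/T, Lo/w/N/H, Lo/w/N/T} → row (3,5) (3,5)
{Lo/z/E/H, Lo/z/E/T, Lo/w/E/H, Lo/w/E/T} → row (9,3) (9,3)
That's 5 distinct rows out of 16 strategies.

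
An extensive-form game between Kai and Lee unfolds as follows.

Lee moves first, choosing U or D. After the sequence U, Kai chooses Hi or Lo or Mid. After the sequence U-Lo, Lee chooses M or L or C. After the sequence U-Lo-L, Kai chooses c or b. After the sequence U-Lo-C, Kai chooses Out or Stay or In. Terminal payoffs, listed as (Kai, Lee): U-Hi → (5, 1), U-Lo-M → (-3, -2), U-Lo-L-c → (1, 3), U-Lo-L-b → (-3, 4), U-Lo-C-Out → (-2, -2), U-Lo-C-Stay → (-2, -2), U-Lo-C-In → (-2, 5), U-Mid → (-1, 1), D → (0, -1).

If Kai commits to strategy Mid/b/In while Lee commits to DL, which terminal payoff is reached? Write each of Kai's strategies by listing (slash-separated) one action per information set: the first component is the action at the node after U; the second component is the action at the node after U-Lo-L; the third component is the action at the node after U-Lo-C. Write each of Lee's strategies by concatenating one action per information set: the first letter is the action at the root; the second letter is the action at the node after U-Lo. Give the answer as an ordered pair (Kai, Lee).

(0, -1)

Trace the play path from the root:
  Lee plays D
→ terminal payoff (0, -1).
(Kai's choice at the node after U is never reached on this path, so it doesn't affect the outcome.)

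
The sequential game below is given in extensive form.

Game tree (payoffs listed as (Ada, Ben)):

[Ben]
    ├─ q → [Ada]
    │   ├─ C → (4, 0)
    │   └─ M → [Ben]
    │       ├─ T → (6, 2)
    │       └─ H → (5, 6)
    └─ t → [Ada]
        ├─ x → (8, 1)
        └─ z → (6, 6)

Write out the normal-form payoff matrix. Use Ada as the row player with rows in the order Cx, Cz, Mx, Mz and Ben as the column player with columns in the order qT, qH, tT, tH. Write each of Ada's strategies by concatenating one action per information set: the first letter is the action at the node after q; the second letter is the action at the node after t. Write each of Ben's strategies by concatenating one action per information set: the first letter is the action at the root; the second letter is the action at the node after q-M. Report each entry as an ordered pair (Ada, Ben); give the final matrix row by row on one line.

Cx: (4,0) (4,0) (8,1) (8,1) | Cz: (4,0) (4,0) (6,6) (6,6) | Mx: (6,2) (5,6) (8,1) (8,1) | Mz: (6,2) (5,6) (6,6) (6,6)

           qT       qH       tT       tH
  Cx    (4,0)    (4,0)    (8,1)    (8,1)
  Cz    (4,0)    (4,0)    (6,6)    (6,6)
  Mx    (6,2)    (5,6)    (8,1)    (8,1)
  Mz    (6,2)    (5,6)    (6,6)    (6,6)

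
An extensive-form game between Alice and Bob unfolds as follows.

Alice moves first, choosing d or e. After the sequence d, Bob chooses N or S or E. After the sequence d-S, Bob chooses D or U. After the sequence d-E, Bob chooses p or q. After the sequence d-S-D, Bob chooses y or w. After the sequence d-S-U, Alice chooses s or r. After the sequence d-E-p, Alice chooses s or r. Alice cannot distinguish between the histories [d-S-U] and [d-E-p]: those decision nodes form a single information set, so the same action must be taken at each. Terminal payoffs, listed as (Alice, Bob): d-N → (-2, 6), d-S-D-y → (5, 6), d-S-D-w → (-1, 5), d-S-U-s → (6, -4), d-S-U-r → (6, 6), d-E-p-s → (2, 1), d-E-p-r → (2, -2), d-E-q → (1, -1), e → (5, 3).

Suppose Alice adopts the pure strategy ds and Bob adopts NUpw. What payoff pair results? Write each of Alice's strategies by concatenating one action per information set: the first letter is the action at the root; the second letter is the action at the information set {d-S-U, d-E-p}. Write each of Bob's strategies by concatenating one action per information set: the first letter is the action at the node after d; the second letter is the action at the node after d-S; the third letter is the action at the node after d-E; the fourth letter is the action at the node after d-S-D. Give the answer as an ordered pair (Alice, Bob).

Trace the play path from the root:
  Alice plays d
  Bob plays N at [d]
→ terminal payoff (-2, 6).
(Alice's choice at the information set {d-S-U, d-E-p} is never reached on this path, so it doesn't affect the outcome.)

(-2, 6)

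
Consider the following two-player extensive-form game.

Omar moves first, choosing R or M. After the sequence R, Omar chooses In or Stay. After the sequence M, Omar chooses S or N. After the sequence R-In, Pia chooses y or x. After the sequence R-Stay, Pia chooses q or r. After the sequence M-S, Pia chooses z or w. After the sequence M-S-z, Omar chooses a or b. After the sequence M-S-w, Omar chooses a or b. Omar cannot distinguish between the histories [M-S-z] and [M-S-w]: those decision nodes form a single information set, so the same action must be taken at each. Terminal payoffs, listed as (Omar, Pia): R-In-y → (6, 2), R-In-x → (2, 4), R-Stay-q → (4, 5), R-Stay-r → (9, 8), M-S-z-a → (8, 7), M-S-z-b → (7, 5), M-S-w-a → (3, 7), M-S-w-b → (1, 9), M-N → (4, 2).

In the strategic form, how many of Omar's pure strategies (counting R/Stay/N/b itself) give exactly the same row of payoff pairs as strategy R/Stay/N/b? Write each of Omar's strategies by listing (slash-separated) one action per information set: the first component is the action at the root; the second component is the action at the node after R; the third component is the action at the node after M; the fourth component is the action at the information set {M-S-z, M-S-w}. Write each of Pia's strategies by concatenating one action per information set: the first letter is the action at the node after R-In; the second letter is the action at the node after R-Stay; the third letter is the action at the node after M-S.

Row for R/Stay/N/b (columns yqz, yqw, yrz, yrw, xqz, xqw, xrz, xrw): (4,5) (4,5) (9,8) (9,8) (4,5) (4,5) (9,8) (9,8).
Under R/Stay/N/b, Omar's choice at the node after M and at the information set {M-S-z, M-S-w} can never be reached regardless of what Pia does, so varying those choices leaves every outcome unchanged.
Holding the reachable choices fixed and varying the unreachable ones freely already gives 2 × 2 = 4 equivalent strategies.
No other strategy reproduces this row, so those 4 are the full class: R/Stay/S/a, R/Stay/S/b, R/Stay/N/a, R/Stay/N/b.

4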